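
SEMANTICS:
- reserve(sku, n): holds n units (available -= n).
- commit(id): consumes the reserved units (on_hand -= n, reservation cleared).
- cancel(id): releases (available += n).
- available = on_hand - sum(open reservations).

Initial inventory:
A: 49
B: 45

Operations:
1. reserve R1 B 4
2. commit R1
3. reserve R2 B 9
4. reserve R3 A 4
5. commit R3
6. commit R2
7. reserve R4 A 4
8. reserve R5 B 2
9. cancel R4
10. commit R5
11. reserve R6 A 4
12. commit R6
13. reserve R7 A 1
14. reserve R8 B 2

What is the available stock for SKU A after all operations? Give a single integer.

Step 1: reserve R1 B 4 -> on_hand[A=49 B=45] avail[A=49 B=41] open={R1}
Step 2: commit R1 -> on_hand[A=49 B=41] avail[A=49 B=41] open={}
Step 3: reserve R2 B 9 -> on_hand[A=49 B=41] avail[A=49 B=32] open={R2}
Step 4: reserve R3 A 4 -> on_hand[A=49 B=41] avail[A=45 B=32] open={R2,R3}
Step 5: commit R3 -> on_hand[A=45 B=41] avail[A=45 B=32] open={R2}
Step 6: commit R2 -> on_hand[A=45 B=32] avail[A=45 B=32] open={}
Step 7: reserve R4 A 4 -> on_hand[A=45 B=32] avail[A=41 B=32] open={R4}
Step 8: reserve R5 B 2 -> on_hand[A=45 B=32] avail[A=41 B=30] open={R4,R5}
Step 9: cancel R4 -> on_hand[A=45 B=32] avail[A=45 B=30] open={R5}
Step 10: commit R5 -> on_hand[A=45 B=30] avail[A=45 B=30] open={}
Step 11: reserve R6 A 4 -> on_hand[A=45 B=30] avail[A=41 B=30] open={R6}
Step 12: commit R6 -> on_hand[A=41 B=30] avail[A=41 B=30] open={}
Step 13: reserve R7 A 1 -> on_hand[A=41 B=30] avail[A=40 B=30] open={R7}
Step 14: reserve R8 B 2 -> on_hand[A=41 B=30] avail[A=40 B=28] open={R7,R8}
Final available[A] = 40

Answer: 40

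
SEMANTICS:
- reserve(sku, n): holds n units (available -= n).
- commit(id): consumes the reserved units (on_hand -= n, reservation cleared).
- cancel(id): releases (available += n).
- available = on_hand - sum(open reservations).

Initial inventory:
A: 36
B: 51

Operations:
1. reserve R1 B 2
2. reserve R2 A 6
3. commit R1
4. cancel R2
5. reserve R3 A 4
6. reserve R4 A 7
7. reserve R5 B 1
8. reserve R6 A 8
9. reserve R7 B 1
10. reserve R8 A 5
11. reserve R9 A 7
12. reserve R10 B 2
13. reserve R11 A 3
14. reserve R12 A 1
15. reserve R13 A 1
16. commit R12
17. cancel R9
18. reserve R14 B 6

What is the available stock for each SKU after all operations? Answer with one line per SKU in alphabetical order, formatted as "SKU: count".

Answer: A: 7
B: 39

Derivation:
Step 1: reserve R1 B 2 -> on_hand[A=36 B=51] avail[A=36 B=49] open={R1}
Step 2: reserve R2 A 6 -> on_hand[A=36 B=51] avail[A=30 B=49] open={R1,R2}
Step 3: commit R1 -> on_hand[A=36 B=49] avail[A=30 B=49] open={R2}
Step 4: cancel R2 -> on_hand[A=36 B=49] avail[A=36 B=49] open={}
Step 5: reserve R3 A 4 -> on_hand[A=36 B=49] avail[A=32 B=49] open={R3}
Step 6: reserve R4 A 7 -> on_hand[A=36 B=49] avail[A=25 B=49] open={R3,R4}
Step 7: reserve R5 B 1 -> on_hand[A=36 B=49] avail[A=25 B=48] open={R3,R4,R5}
Step 8: reserve R6 A 8 -> on_hand[A=36 B=49] avail[A=17 B=48] open={R3,R4,R5,R6}
Step 9: reserve R7 B 1 -> on_hand[A=36 B=49] avail[A=17 B=47] open={R3,R4,R5,R6,R7}
Step 10: reserve R8 A 5 -> on_hand[A=36 B=49] avail[A=12 B=47] open={R3,R4,R5,R6,R7,R8}
Step 11: reserve R9 A 7 -> on_hand[A=36 B=49] avail[A=5 B=47] open={R3,R4,R5,R6,R7,R8,R9}
Step 12: reserve R10 B 2 -> on_hand[A=36 B=49] avail[A=5 B=45] open={R10,R3,R4,R5,R6,R7,R8,R9}
Step 13: reserve R11 A 3 -> on_hand[A=36 B=49] avail[A=2 B=45] open={R10,R11,R3,R4,R5,R6,R7,R8,R9}
Step 14: reserve R12 A 1 -> on_hand[A=36 B=49] avail[A=1 B=45] open={R10,R11,R12,R3,R4,R5,R6,R7,R8,R9}
Step 15: reserve R13 A 1 -> on_hand[A=36 B=49] avail[A=0 B=45] open={R10,R11,R12,R13,R3,R4,R5,R6,R7,R8,R9}
Step 16: commit R12 -> on_hand[A=35 B=49] avail[A=0 B=45] open={R10,R11,R13,R3,R4,R5,R6,R7,R8,R9}
Step 17: cancel R9 -> on_hand[A=35 B=49] avail[A=7 B=45] open={R10,R11,R13,R3,R4,R5,R6,R7,R8}
Step 18: reserve R14 B 6 -> on_hand[A=35 B=49] avail[A=7 B=39] open={R10,R11,R13,R14,R3,R4,R5,R6,R7,R8}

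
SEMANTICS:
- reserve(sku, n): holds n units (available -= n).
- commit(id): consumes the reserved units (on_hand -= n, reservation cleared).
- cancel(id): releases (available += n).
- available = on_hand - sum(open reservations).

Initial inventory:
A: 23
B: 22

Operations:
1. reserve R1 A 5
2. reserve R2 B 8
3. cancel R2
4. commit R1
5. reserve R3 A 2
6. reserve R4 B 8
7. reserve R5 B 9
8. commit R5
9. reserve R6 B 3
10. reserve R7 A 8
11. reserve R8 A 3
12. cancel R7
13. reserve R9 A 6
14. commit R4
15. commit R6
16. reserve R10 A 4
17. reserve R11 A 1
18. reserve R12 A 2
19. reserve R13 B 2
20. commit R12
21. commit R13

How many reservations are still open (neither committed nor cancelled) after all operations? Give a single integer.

Answer: 5

Derivation:
Step 1: reserve R1 A 5 -> on_hand[A=23 B=22] avail[A=18 B=22] open={R1}
Step 2: reserve R2 B 8 -> on_hand[A=23 B=22] avail[A=18 B=14] open={R1,R2}
Step 3: cancel R2 -> on_hand[A=23 B=22] avail[A=18 B=22] open={R1}
Step 4: commit R1 -> on_hand[A=18 B=22] avail[A=18 B=22] open={}
Step 5: reserve R3 A 2 -> on_hand[A=18 B=22] avail[A=16 B=22] open={R3}
Step 6: reserve R4 B 8 -> on_hand[A=18 B=22] avail[A=16 B=14] open={R3,R4}
Step 7: reserve R5 B 9 -> on_hand[A=18 B=22] avail[A=16 B=5] open={R3,R4,R5}
Step 8: commit R5 -> on_hand[A=18 B=13] avail[A=16 B=5] open={R3,R4}
Step 9: reserve R6 B 3 -> on_hand[A=18 B=13] avail[A=16 B=2] open={R3,R4,R6}
Step 10: reserve R7 A 8 -> on_hand[A=18 B=13] avail[A=8 B=2] open={R3,R4,R6,R7}
Step 11: reserve R8 A 3 -> on_hand[A=18 B=13] avail[A=5 B=2] open={R3,R4,R6,R7,R8}
Step 12: cancel R7 -> on_hand[A=18 B=13] avail[A=13 B=2] open={R3,R4,R6,R8}
Step 13: reserve R9 A 6 -> on_hand[A=18 B=13] avail[A=7 B=2] open={R3,R4,R6,R8,R9}
Step 14: commit R4 -> on_hand[A=18 B=5] avail[A=7 B=2] open={R3,R6,R8,R9}
Step 15: commit R6 -> on_hand[A=18 B=2] avail[A=7 B=2] open={R3,R8,R9}
Step 16: reserve R10 A 4 -> on_hand[A=18 B=2] avail[A=3 B=2] open={R10,R3,R8,R9}
Step 17: reserve R11 A 1 -> on_hand[A=18 B=2] avail[A=2 B=2] open={R10,R11,R3,R8,R9}
Step 18: reserve R12 A 2 -> on_hand[A=18 B=2] avail[A=0 B=2] open={R10,R11,R12,R3,R8,R9}
Step 19: reserve R13 B 2 -> on_hand[A=18 B=2] avail[A=0 B=0] open={R10,R11,R12,R13,R3,R8,R9}
Step 20: commit R12 -> on_hand[A=16 B=2] avail[A=0 B=0] open={R10,R11,R13,R3,R8,R9}
Step 21: commit R13 -> on_hand[A=16 B=0] avail[A=0 B=0] open={R10,R11,R3,R8,R9}
Open reservations: ['R10', 'R11', 'R3', 'R8', 'R9'] -> 5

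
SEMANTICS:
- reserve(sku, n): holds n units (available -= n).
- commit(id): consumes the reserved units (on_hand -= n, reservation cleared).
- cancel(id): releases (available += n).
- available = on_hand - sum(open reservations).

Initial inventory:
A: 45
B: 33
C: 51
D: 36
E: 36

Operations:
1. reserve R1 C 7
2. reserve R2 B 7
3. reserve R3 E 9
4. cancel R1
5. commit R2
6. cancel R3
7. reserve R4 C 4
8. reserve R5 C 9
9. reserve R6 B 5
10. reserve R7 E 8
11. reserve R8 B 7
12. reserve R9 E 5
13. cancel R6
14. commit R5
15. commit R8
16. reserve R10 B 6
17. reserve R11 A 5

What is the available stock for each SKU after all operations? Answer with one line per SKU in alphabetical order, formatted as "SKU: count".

Step 1: reserve R1 C 7 -> on_hand[A=45 B=33 C=51 D=36 E=36] avail[A=45 B=33 C=44 D=36 E=36] open={R1}
Step 2: reserve R2 B 7 -> on_hand[A=45 B=33 C=51 D=36 E=36] avail[A=45 B=26 C=44 D=36 E=36] open={R1,R2}
Step 3: reserve R3 E 9 -> on_hand[A=45 B=33 C=51 D=36 E=36] avail[A=45 B=26 C=44 D=36 E=27] open={R1,R2,R3}
Step 4: cancel R1 -> on_hand[A=45 B=33 C=51 D=36 E=36] avail[A=45 B=26 C=51 D=36 E=27] open={R2,R3}
Step 5: commit R2 -> on_hand[A=45 B=26 C=51 D=36 E=36] avail[A=45 B=26 C=51 D=36 E=27] open={R3}
Step 6: cancel R3 -> on_hand[A=45 B=26 C=51 D=36 E=36] avail[A=45 B=26 C=51 D=36 E=36] open={}
Step 7: reserve R4 C 4 -> on_hand[A=45 B=26 C=51 D=36 E=36] avail[A=45 B=26 C=47 D=36 E=36] open={R4}
Step 8: reserve R5 C 9 -> on_hand[A=45 B=26 C=51 D=36 E=36] avail[A=45 B=26 C=38 D=36 E=36] open={R4,R5}
Step 9: reserve R6 B 5 -> on_hand[A=45 B=26 C=51 D=36 E=36] avail[A=45 B=21 C=38 D=36 E=36] open={R4,R5,R6}
Step 10: reserve R7 E 8 -> on_hand[A=45 B=26 C=51 D=36 E=36] avail[A=45 B=21 C=38 D=36 E=28] open={R4,R5,R6,R7}
Step 11: reserve R8 B 7 -> on_hand[A=45 B=26 C=51 D=36 E=36] avail[A=45 B=14 C=38 D=36 E=28] open={R4,R5,R6,R7,R8}
Step 12: reserve R9 E 5 -> on_hand[A=45 B=26 C=51 D=36 E=36] avail[A=45 B=14 C=38 D=36 E=23] open={R4,R5,R6,R7,R8,R9}
Step 13: cancel R6 -> on_hand[A=45 B=26 C=51 D=36 E=36] avail[A=45 B=19 C=38 D=36 E=23] open={R4,R5,R7,R8,R9}
Step 14: commit R5 -> on_hand[A=45 B=26 C=42 D=36 E=36] avail[A=45 B=19 C=38 D=36 E=23] open={R4,R7,R8,R9}
Step 15: commit R8 -> on_hand[A=45 B=19 C=42 D=36 E=36] avail[A=45 B=19 C=38 D=36 E=23] open={R4,R7,R9}
Step 16: reserve R10 B 6 -> on_hand[A=45 B=19 C=42 D=36 E=36] avail[A=45 B=13 C=38 D=36 E=23] open={R10,R4,R7,R9}
Step 17: reserve R11 A 5 -> on_hand[A=45 B=19 C=42 D=36 E=36] avail[A=40 B=13 C=38 D=36 E=23] open={R10,R11,R4,R7,R9}

Answer: A: 40
B: 13
C: 38
D: 36
E: 23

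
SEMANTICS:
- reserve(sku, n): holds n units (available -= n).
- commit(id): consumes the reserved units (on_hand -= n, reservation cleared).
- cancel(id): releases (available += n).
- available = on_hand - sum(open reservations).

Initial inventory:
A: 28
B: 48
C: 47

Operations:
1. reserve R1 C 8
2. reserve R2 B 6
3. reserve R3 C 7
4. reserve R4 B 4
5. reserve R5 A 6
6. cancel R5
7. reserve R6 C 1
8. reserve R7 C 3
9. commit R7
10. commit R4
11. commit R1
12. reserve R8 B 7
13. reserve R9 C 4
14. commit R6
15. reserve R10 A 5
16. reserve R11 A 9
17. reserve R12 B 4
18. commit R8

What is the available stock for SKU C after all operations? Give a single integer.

Answer: 24

Derivation:
Step 1: reserve R1 C 8 -> on_hand[A=28 B=48 C=47] avail[A=28 B=48 C=39] open={R1}
Step 2: reserve R2 B 6 -> on_hand[A=28 B=48 C=47] avail[A=28 B=42 C=39] open={R1,R2}
Step 3: reserve R3 C 7 -> on_hand[A=28 B=48 C=47] avail[A=28 B=42 C=32] open={R1,R2,R3}
Step 4: reserve R4 B 4 -> on_hand[A=28 B=48 C=47] avail[A=28 B=38 C=32] open={R1,R2,R3,R4}
Step 5: reserve R5 A 6 -> on_hand[A=28 B=48 C=47] avail[A=22 B=38 C=32] open={R1,R2,R3,R4,R5}
Step 6: cancel R5 -> on_hand[A=28 B=48 C=47] avail[A=28 B=38 C=32] open={R1,R2,R3,R4}
Step 7: reserve R6 C 1 -> on_hand[A=28 B=48 C=47] avail[A=28 B=38 C=31] open={R1,R2,R3,R4,R6}
Step 8: reserve R7 C 3 -> on_hand[A=28 B=48 C=47] avail[A=28 B=38 C=28] open={R1,R2,R3,R4,R6,R7}
Step 9: commit R7 -> on_hand[A=28 B=48 C=44] avail[A=28 B=38 C=28] open={R1,R2,R3,R4,R6}
Step 10: commit R4 -> on_hand[A=28 B=44 C=44] avail[A=28 B=38 C=28] open={R1,R2,R3,R6}
Step 11: commit R1 -> on_hand[A=28 B=44 C=36] avail[A=28 B=38 C=28] open={R2,R3,R6}
Step 12: reserve R8 B 7 -> on_hand[A=28 B=44 C=36] avail[A=28 B=31 C=28] open={R2,R3,R6,R8}
Step 13: reserve R9 C 4 -> on_hand[A=28 B=44 C=36] avail[A=28 B=31 C=24] open={R2,R3,R6,R8,R9}
Step 14: commit R6 -> on_hand[A=28 B=44 C=35] avail[A=28 B=31 C=24] open={R2,R3,R8,R9}
Step 15: reserve R10 A 5 -> on_hand[A=28 B=44 C=35] avail[A=23 B=31 C=24] open={R10,R2,R3,R8,R9}
Step 16: reserve R11 A 9 -> on_hand[A=28 B=44 C=35] avail[A=14 B=31 C=24] open={R10,R11,R2,R3,R8,R9}
Step 17: reserve R12 B 4 -> on_hand[A=28 B=44 C=35] avail[A=14 B=27 C=24] open={R10,R11,R12,R2,R3,R8,R9}
Step 18: commit R8 -> on_hand[A=28 B=37 C=35] avail[A=14 B=27 C=24] open={R10,R11,R12,R2,R3,R9}
Final available[C] = 24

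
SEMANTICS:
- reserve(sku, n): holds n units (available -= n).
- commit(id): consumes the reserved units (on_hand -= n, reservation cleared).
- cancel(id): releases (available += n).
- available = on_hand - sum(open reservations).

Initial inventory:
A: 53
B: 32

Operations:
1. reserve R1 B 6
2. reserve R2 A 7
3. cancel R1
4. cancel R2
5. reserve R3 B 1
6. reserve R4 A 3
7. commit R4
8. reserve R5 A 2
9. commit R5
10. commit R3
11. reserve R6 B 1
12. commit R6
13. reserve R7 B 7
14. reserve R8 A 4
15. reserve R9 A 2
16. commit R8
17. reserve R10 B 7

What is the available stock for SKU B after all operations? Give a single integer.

Answer: 16

Derivation:
Step 1: reserve R1 B 6 -> on_hand[A=53 B=32] avail[A=53 B=26] open={R1}
Step 2: reserve R2 A 7 -> on_hand[A=53 B=32] avail[A=46 B=26] open={R1,R2}
Step 3: cancel R1 -> on_hand[A=53 B=32] avail[A=46 B=32] open={R2}
Step 4: cancel R2 -> on_hand[A=53 B=32] avail[A=53 B=32] open={}
Step 5: reserve R3 B 1 -> on_hand[A=53 B=32] avail[A=53 B=31] open={R3}
Step 6: reserve R4 A 3 -> on_hand[A=53 B=32] avail[A=50 B=31] open={R3,R4}
Step 7: commit R4 -> on_hand[A=50 B=32] avail[A=50 B=31] open={R3}
Step 8: reserve R5 A 2 -> on_hand[A=50 B=32] avail[A=48 B=31] open={R3,R5}
Step 9: commit R5 -> on_hand[A=48 B=32] avail[A=48 B=31] open={R3}
Step 10: commit R3 -> on_hand[A=48 B=31] avail[A=48 B=31] open={}
Step 11: reserve R6 B 1 -> on_hand[A=48 B=31] avail[A=48 B=30] open={R6}
Step 12: commit R6 -> on_hand[A=48 B=30] avail[A=48 B=30] open={}
Step 13: reserve R7 B 7 -> on_hand[A=48 B=30] avail[A=48 B=23] open={R7}
Step 14: reserve R8 A 4 -> on_hand[A=48 B=30] avail[A=44 B=23] open={R7,R8}
Step 15: reserve R9 A 2 -> on_hand[A=48 B=30] avail[A=42 B=23] open={R7,R8,R9}
Step 16: commit R8 -> on_hand[A=44 B=30] avail[A=42 B=23] open={R7,R9}
Step 17: reserve R10 B 7 -> on_hand[A=44 B=30] avail[A=42 B=16] open={R10,R7,R9}
Final available[B] = 16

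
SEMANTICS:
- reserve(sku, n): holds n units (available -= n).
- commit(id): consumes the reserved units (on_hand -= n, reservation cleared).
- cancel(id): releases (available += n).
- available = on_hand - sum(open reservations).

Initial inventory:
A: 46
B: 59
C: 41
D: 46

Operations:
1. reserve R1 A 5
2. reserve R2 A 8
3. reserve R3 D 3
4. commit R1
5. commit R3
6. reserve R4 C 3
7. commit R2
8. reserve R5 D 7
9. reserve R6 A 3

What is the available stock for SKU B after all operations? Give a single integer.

Step 1: reserve R1 A 5 -> on_hand[A=46 B=59 C=41 D=46] avail[A=41 B=59 C=41 D=46] open={R1}
Step 2: reserve R2 A 8 -> on_hand[A=46 B=59 C=41 D=46] avail[A=33 B=59 C=41 D=46] open={R1,R2}
Step 3: reserve R3 D 3 -> on_hand[A=46 B=59 C=41 D=46] avail[A=33 B=59 C=41 D=43] open={R1,R2,R3}
Step 4: commit R1 -> on_hand[A=41 B=59 C=41 D=46] avail[A=33 B=59 C=41 D=43] open={R2,R3}
Step 5: commit R3 -> on_hand[A=41 B=59 C=41 D=43] avail[A=33 B=59 C=41 D=43] open={R2}
Step 6: reserve R4 C 3 -> on_hand[A=41 B=59 C=41 D=43] avail[A=33 B=59 C=38 D=43] open={R2,R4}
Step 7: commit R2 -> on_hand[A=33 B=59 C=41 D=43] avail[A=33 B=59 C=38 D=43] open={R4}
Step 8: reserve R5 D 7 -> on_hand[A=33 B=59 C=41 D=43] avail[A=33 B=59 C=38 D=36] open={R4,R5}
Step 9: reserve R6 A 3 -> on_hand[A=33 B=59 C=41 D=43] avail[A=30 B=59 C=38 D=36] open={R4,R5,R6}
Final available[B] = 59

Answer: 59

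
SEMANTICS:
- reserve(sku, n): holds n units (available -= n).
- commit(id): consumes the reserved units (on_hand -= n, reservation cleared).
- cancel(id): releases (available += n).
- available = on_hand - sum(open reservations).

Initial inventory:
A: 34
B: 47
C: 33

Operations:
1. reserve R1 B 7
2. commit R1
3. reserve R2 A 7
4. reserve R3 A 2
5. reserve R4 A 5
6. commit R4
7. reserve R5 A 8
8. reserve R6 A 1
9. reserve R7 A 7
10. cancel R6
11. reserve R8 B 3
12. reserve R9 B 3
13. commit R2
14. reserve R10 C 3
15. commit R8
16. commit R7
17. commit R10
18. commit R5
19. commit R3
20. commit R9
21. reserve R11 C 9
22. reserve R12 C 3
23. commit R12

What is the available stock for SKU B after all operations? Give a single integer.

Step 1: reserve R1 B 7 -> on_hand[A=34 B=47 C=33] avail[A=34 B=40 C=33] open={R1}
Step 2: commit R1 -> on_hand[A=34 B=40 C=33] avail[A=34 B=40 C=33] open={}
Step 3: reserve R2 A 7 -> on_hand[A=34 B=40 C=33] avail[A=27 B=40 C=33] open={R2}
Step 4: reserve R3 A 2 -> on_hand[A=34 B=40 C=33] avail[A=25 B=40 C=33] open={R2,R3}
Step 5: reserve R4 A 5 -> on_hand[A=34 B=40 C=33] avail[A=20 B=40 C=33] open={R2,R3,R4}
Step 6: commit R4 -> on_hand[A=29 B=40 C=33] avail[A=20 B=40 C=33] open={R2,R3}
Step 7: reserve R5 A 8 -> on_hand[A=29 B=40 C=33] avail[A=12 B=40 C=33] open={R2,R3,R5}
Step 8: reserve R6 A 1 -> on_hand[A=29 B=40 C=33] avail[A=11 B=40 C=33] open={R2,R3,R5,R6}
Step 9: reserve R7 A 7 -> on_hand[A=29 B=40 C=33] avail[A=4 B=40 C=33] open={R2,R3,R5,R6,R7}
Step 10: cancel R6 -> on_hand[A=29 B=40 C=33] avail[A=5 B=40 C=33] open={R2,R3,R5,R7}
Step 11: reserve R8 B 3 -> on_hand[A=29 B=40 C=33] avail[A=5 B=37 C=33] open={R2,R3,R5,R7,R8}
Step 12: reserve R9 B 3 -> on_hand[A=29 B=40 C=33] avail[A=5 B=34 C=33] open={R2,R3,R5,R7,R8,R9}
Step 13: commit R2 -> on_hand[A=22 B=40 C=33] avail[A=5 B=34 C=33] open={R3,R5,R7,R8,R9}
Step 14: reserve R10 C 3 -> on_hand[A=22 B=40 C=33] avail[A=5 B=34 C=30] open={R10,R3,R5,R7,R8,R9}
Step 15: commit R8 -> on_hand[A=22 B=37 C=33] avail[A=5 B=34 C=30] open={R10,R3,R5,R7,R9}
Step 16: commit R7 -> on_hand[A=15 B=37 C=33] avail[A=5 B=34 C=30] open={R10,R3,R5,R9}
Step 17: commit R10 -> on_hand[A=15 B=37 C=30] avail[A=5 B=34 C=30] open={R3,R5,R9}
Step 18: commit R5 -> on_hand[A=7 B=37 C=30] avail[A=5 B=34 C=30] open={R3,R9}
Step 19: commit R3 -> on_hand[A=5 B=37 C=30] avail[A=5 B=34 C=30] open={R9}
Step 20: commit R9 -> on_hand[A=5 B=34 C=30] avail[A=5 B=34 C=30] open={}
Step 21: reserve R11 C 9 -> on_hand[A=5 B=34 C=30] avail[A=5 B=34 C=21] open={R11}
Step 22: reserve R12 C 3 -> on_hand[A=5 B=34 C=30] avail[A=5 B=34 C=18] open={R11,R12}
Step 23: commit R12 -> on_hand[A=5 B=34 C=27] avail[A=5 B=34 C=18] open={R11}
Final available[B] = 34

Answer: 34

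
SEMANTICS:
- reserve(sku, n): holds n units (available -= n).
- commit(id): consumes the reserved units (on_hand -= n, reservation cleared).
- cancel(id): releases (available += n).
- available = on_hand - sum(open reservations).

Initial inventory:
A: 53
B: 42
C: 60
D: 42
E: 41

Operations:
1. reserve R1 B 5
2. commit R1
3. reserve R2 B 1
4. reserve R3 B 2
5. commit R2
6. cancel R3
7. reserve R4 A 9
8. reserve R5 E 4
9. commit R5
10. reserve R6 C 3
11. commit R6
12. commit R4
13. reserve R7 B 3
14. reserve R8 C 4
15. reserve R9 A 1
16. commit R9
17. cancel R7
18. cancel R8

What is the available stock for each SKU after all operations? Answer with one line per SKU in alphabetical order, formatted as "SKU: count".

Step 1: reserve R1 B 5 -> on_hand[A=53 B=42 C=60 D=42 E=41] avail[A=53 B=37 C=60 D=42 E=41] open={R1}
Step 2: commit R1 -> on_hand[A=53 B=37 C=60 D=42 E=41] avail[A=53 B=37 C=60 D=42 E=41] open={}
Step 3: reserve R2 B 1 -> on_hand[A=53 B=37 C=60 D=42 E=41] avail[A=53 B=36 C=60 D=42 E=41] open={R2}
Step 4: reserve R3 B 2 -> on_hand[A=53 B=37 C=60 D=42 E=41] avail[A=53 B=34 C=60 D=42 E=41] open={R2,R3}
Step 5: commit R2 -> on_hand[A=53 B=36 C=60 D=42 E=41] avail[A=53 B=34 C=60 D=42 E=41] open={R3}
Step 6: cancel R3 -> on_hand[A=53 B=36 C=60 D=42 E=41] avail[A=53 B=36 C=60 D=42 E=41] open={}
Step 7: reserve R4 A 9 -> on_hand[A=53 B=36 C=60 D=42 E=41] avail[A=44 B=36 C=60 D=42 E=41] open={R4}
Step 8: reserve R5 E 4 -> on_hand[A=53 B=36 C=60 D=42 E=41] avail[A=44 B=36 C=60 D=42 E=37] open={R4,R5}
Step 9: commit R5 -> on_hand[A=53 B=36 C=60 D=42 E=37] avail[A=44 B=36 C=60 D=42 E=37] open={R4}
Step 10: reserve R6 C 3 -> on_hand[A=53 B=36 C=60 D=42 E=37] avail[A=44 B=36 C=57 D=42 E=37] open={R4,R6}
Step 11: commit R6 -> on_hand[A=53 B=36 C=57 D=42 E=37] avail[A=44 B=36 C=57 D=42 E=37] open={R4}
Step 12: commit R4 -> on_hand[A=44 B=36 C=57 D=42 E=37] avail[A=44 B=36 C=57 D=42 E=37] open={}
Step 13: reserve R7 B 3 -> on_hand[A=44 B=36 C=57 D=42 E=37] avail[A=44 B=33 C=57 D=42 E=37] open={R7}
Step 14: reserve R8 C 4 -> on_hand[A=44 B=36 C=57 D=42 E=37] avail[A=44 B=33 C=53 D=42 E=37] open={R7,R8}
Step 15: reserve R9 A 1 -> on_hand[A=44 B=36 C=57 D=42 E=37] avail[A=43 B=33 C=53 D=42 E=37] open={R7,R8,R9}
Step 16: commit R9 -> on_hand[A=43 B=36 C=57 D=42 E=37] avail[A=43 B=33 C=53 D=42 E=37] open={R7,R8}
Step 17: cancel R7 -> on_hand[A=43 B=36 C=57 D=42 E=37] avail[A=43 B=36 C=53 D=42 E=37] open={R8}
Step 18: cancel R8 -> on_hand[A=43 B=36 C=57 D=42 E=37] avail[A=43 B=36 C=57 D=42 E=37] open={}

Answer: A: 43
B: 36
C: 57
D: 42
E: 37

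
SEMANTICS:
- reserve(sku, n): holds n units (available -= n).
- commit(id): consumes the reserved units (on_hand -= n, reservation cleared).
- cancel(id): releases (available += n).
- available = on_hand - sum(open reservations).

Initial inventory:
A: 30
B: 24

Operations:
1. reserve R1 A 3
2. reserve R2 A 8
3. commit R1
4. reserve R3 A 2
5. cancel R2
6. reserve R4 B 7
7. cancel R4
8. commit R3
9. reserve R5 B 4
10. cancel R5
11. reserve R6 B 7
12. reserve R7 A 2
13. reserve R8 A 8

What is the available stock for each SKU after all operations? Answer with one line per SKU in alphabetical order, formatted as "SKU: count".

Answer: A: 15
B: 17

Derivation:
Step 1: reserve R1 A 3 -> on_hand[A=30 B=24] avail[A=27 B=24] open={R1}
Step 2: reserve R2 A 8 -> on_hand[A=30 B=24] avail[A=19 B=24] open={R1,R2}
Step 3: commit R1 -> on_hand[A=27 B=24] avail[A=19 B=24] open={R2}
Step 4: reserve R3 A 2 -> on_hand[A=27 B=24] avail[A=17 B=24] open={R2,R3}
Step 5: cancel R2 -> on_hand[A=27 B=24] avail[A=25 B=24] open={R3}
Step 6: reserve R4 B 7 -> on_hand[A=27 B=24] avail[A=25 B=17] open={R3,R4}
Step 7: cancel R4 -> on_hand[A=27 B=24] avail[A=25 B=24] open={R3}
Step 8: commit R3 -> on_hand[A=25 B=24] avail[A=25 B=24] open={}
Step 9: reserve R5 B 4 -> on_hand[A=25 B=24] avail[A=25 B=20] open={R5}
Step 10: cancel R5 -> on_hand[A=25 B=24] avail[A=25 B=24] open={}
Step 11: reserve R6 B 7 -> on_hand[A=25 B=24] avail[A=25 B=17] open={R6}
Step 12: reserve R7 A 2 -> on_hand[A=25 B=24] avail[A=23 B=17] open={R6,R7}
Step 13: reserve R8 A 8 -> on_hand[A=25 B=24] avail[A=15 B=17] open={R6,R7,R8}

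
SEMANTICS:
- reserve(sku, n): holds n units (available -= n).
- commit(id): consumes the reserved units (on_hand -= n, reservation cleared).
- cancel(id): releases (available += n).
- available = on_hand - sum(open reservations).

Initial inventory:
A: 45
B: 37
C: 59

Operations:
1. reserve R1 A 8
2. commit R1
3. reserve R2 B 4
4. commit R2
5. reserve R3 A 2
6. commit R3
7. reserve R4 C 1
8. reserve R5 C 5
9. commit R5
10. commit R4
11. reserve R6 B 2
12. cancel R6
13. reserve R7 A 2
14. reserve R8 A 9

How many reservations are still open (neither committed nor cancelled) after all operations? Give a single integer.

Answer: 2

Derivation:
Step 1: reserve R1 A 8 -> on_hand[A=45 B=37 C=59] avail[A=37 B=37 C=59] open={R1}
Step 2: commit R1 -> on_hand[A=37 B=37 C=59] avail[A=37 B=37 C=59] open={}
Step 3: reserve R2 B 4 -> on_hand[A=37 B=37 C=59] avail[A=37 B=33 C=59] open={R2}
Step 4: commit R2 -> on_hand[A=37 B=33 C=59] avail[A=37 B=33 C=59] open={}
Step 5: reserve R3 A 2 -> on_hand[A=37 B=33 C=59] avail[A=35 B=33 C=59] open={R3}
Step 6: commit R3 -> on_hand[A=35 B=33 C=59] avail[A=35 B=33 C=59] open={}
Step 7: reserve R4 C 1 -> on_hand[A=35 B=33 C=59] avail[A=35 B=33 C=58] open={R4}
Step 8: reserve R5 C 5 -> on_hand[A=35 B=33 C=59] avail[A=35 B=33 C=53] open={R4,R5}
Step 9: commit R5 -> on_hand[A=35 B=33 C=54] avail[A=35 B=33 C=53] open={R4}
Step 10: commit R4 -> on_hand[A=35 B=33 C=53] avail[A=35 B=33 C=53] open={}
Step 11: reserve R6 B 2 -> on_hand[A=35 B=33 C=53] avail[A=35 B=31 C=53] open={R6}
Step 12: cancel R6 -> on_hand[A=35 B=33 C=53] avail[A=35 B=33 C=53] open={}
Step 13: reserve R7 A 2 -> on_hand[A=35 B=33 C=53] avail[A=33 B=33 C=53] open={R7}
Step 14: reserve R8 A 9 -> on_hand[A=35 B=33 C=53] avail[A=24 B=33 C=53] open={R7,R8}
Open reservations: ['R7', 'R8'] -> 2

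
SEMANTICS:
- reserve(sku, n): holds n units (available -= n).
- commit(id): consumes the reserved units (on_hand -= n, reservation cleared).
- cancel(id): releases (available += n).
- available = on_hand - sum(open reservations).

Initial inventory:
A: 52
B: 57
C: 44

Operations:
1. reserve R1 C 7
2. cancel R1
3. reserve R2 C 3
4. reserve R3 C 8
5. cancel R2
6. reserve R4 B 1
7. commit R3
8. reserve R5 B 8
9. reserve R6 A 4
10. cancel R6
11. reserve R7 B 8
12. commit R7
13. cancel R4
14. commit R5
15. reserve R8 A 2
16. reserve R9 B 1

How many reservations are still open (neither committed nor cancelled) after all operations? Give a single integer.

Answer: 2

Derivation:
Step 1: reserve R1 C 7 -> on_hand[A=52 B=57 C=44] avail[A=52 B=57 C=37] open={R1}
Step 2: cancel R1 -> on_hand[A=52 B=57 C=44] avail[A=52 B=57 C=44] open={}
Step 3: reserve R2 C 3 -> on_hand[A=52 B=57 C=44] avail[A=52 B=57 C=41] open={R2}
Step 4: reserve R3 C 8 -> on_hand[A=52 B=57 C=44] avail[A=52 B=57 C=33] open={R2,R3}
Step 5: cancel R2 -> on_hand[A=52 B=57 C=44] avail[A=52 B=57 C=36] open={R3}
Step 6: reserve R4 B 1 -> on_hand[A=52 B=57 C=44] avail[A=52 B=56 C=36] open={R3,R4}
Step 7: commit R3 -> on_hand[A=52 B=57 C=36] avail[A=52 B=56 C=36] open={R4}
Step 8: reserve R5 B 8 -> on_hand[A=52 B=57 C=36] avail[A=52 B=48 C=36] open={R4,R5}
Step 9: reserve R6 A 4 -> on_hand[A=52 B=57 C=36] avail[A=48 B=48 C=36] open={R4,R5,R6}
Step 10: cancel R6 -> on_hand[A=52 B=57 C=36] avail[A=52 B=48 C=36] open={R4,R5}
Step 11: reserve R7 B 8 -> on_hand[A=52 B=57 C=36] avail[A=52 B=40 C=36] open={R4,R5,R7}
Step 12: commit R7 -> on_hand[A=52 B=49 C=36] avail[A=52 B=40 C=36] open={R4,R5}
Step 13: cancel R4 -> on_hand[A=52 B=49 C=36] avail[A=52 B=41 C=36] open={R5}
Step 14: commit R5 -> on_hand[A=52 B=41 C=36] avail[A=52 B=41 C=36] open={}
Step 15: reserve R8 A 2 -> on_hand[A=52 B=41 C=36] avail[A=50 B=41 C=36] open={R8}
Step 16: reserve R9 B 1 -> on_hand[A=52 B=41 C=36] avail[A=50 B=40 C=36] open={R8,R9}
Open reservations: ['R8', 'R9'] -> 2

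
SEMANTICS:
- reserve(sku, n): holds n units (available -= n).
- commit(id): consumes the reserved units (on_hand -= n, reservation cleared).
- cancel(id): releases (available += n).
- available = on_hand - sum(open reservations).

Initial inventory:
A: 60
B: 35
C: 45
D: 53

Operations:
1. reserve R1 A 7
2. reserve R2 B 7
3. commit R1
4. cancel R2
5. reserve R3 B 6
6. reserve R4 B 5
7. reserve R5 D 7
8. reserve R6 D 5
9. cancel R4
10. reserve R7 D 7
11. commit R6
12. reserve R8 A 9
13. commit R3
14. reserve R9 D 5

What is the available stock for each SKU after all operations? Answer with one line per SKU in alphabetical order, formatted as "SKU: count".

Step 1: reserve R1 A 7 -> on_hand[A=60 B=35 C=45 D=53] avail[A=53 B=35 C=45 D=53] open={R1}
Step 2: reserve R2 B 7 -> on_hand[A=60 B=35 C=45 D=53] avail[A=53 B=28 C=45 D=53] open={R1,R2}
Step 3: commit R1 -> on_hand[A=53 B=35 C=45 D=53] avail[A=53 B=28 C=45 D=53] open={R2}
Step 4: cancel R2 -> on_hand[A=53 B=35 C=45 D=53] avail[A=53 B=35 C=45 D=53] open={}
Step 5: reserve R3 B 6 -> on_hand[A=53 B=35 C=45 D=53] avail[A=53 B=29 C=45 D=53] open={R3}
Step 6: reserve R4 B 5 -> on_hand[A=53 B=35 C=45 D=53] avail[A=53 B=24 C=45 D=53] open={R3,R4}
Step 7: reserve R5 D 7 -> on_hand[A=53 B=35 C=45 D=53] avail[A=53 B=24 C=45 D=46] open={R3,R4,R5}
Step 8: reserve R6 D 5 -> on_hand[A=53 B=35 C=45 D=53] avail[A=53 B=24 C=45 D=41] open={R3,R4,R5,R6}
Step 9: cancel R4 -> on_hand[A=53 B=35 C=45 D=53] avail[A=53 B=29 C=45 D=41] open={R3,R5,R6}
Step 10: reserve R7 D 7 -> on_hand[A=53 B=35 C=45 D=53] avail[A=53 B=29 C=45 D=34] open={R3,R5,R6,R7}
Step 11: commit R6 -> on_hand[A=53 B=35 C=45 D=48] avail[A=53 B=29 C=45 D=34] open={R3,R5,R7}
Step 12: reserve R8 A 9 -> on_hand[A=53 B=35 C=45 D=48] avail[A=44 B=29 C=45 D=34] open={R3,R5,R7,R8}
Step 13: commit R3 -> on_hand[A=53 B=29 C=45 D=48] avail[A=44 B=29 C=45 D=34] open={R5,R7,R8}
Step 14: reserve R9 D 5 -> on_hand[A=53 B=29 C=45 D=48] avail[A=44 B=29 C=45 D=29] open={R5,R7,R8,R9}

Answer: A: 44
B: 29
C: 45
D: 29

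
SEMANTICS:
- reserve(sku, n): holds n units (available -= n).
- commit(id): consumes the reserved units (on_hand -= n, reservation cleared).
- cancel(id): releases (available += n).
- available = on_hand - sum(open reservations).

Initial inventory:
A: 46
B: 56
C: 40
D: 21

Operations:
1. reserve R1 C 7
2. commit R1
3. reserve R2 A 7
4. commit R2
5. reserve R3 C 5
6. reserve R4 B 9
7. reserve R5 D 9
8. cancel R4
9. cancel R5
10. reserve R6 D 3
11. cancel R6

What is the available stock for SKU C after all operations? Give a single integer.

Answer: 28

Derivation:
Step 1: reserve R1 C 7 -> on_hand[A=46 B=56 C=40 D=21] avail[A=46 B=56 C=33 D=21] open={R1}
Step 2: commit R1 -> on_hand[A=46 B=56 C=33 D=21] avail[A=46 B=56 C=33 D=21] open={}
Step 3: reserve R2 A 7 -> on_hand[A=46 B=56 C=33 D=21] avail[A=39 B=56 C=33 D=21] open={R2}
Step 4: commit R2 -> on_hand[A=39 B=56 C=33 D=21] avail[A=39 B=56 C=33 D=21] open={}
Step 5: reserve R3 C 5 -> on_hand[A=39 B=56 C=33 D=21] avail[A=39 B=56 C=28 D=21] open={R3}
Step 6: reserve R4 B 9 -> on_hand[A=39 B=56 C=33 D=21] avail[A=39 B=47 C=28 D=21] open={R3,R4}
Step 7: reserve R5 D 9 -> on_hand[A=39 B=56 C=33 D=21] avail[A=39 B=47 C=28 D=12] open={R3,R4,R5}
Step 8: cancel R4 -> on_hand[A=39 B=56 C=33 D=21] avail[A=39 B=56 C=28 D=12] open={R3,R5}
Step 9: cancel R5 -> on_hand[A=39 B=56 C=33 D=21] avail[A=39 B=56 C=28 D=21] open={R3}
Step 10: reserve R6 D 3 -> on_hand[A=39 B=56 C=33 D=21] avail[A=39 B=56 C=28 D=18] open={R3,R6}
Step 11: cancel R6 -> on_hand[A=39 B=56 C=33 D=21] avail[A=39 B=56 C=28 D=21] open={R3}
Final available[C] = 28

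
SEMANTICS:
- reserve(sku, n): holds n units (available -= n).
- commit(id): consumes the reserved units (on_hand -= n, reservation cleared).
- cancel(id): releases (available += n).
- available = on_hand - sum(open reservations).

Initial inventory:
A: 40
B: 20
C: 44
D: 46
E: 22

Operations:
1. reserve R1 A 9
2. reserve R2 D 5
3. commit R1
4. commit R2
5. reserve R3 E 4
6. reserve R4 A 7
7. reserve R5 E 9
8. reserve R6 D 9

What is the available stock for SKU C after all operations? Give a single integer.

Answer: 44

Derivation:
Step 1: reserve R1 A 9 -> on_hand[A=40 B=20 C=44 D=46 E=22] avail[A=31 B=20 C=44 D=46 E=22] open={R1}
Step 2: reserve R2 D 5 -> on_hand[A=40 B=20 C=44 D=46 E=22] avail[A=31 B=20 C=44 D=41 E=22] open={R1,R2}
Step 3: commit R1 -> on_hand[A=31 B=20 C=44 D=46 E=22] avail[A=31 B=20 C=44 D=41 E=22] open={R2}
Step 4: commit R2 -> on_hand[A=31 B=20 C=44 D=41 E=22] avail[A=31 B=20 C=44 D=41 E=22] open={}
Step 5: reserve R3 E 4 -> on_hand[A=31 B=20 C=44 D=41 E=22] avail[A=31 B=20 C=44 D=41 E=18] open={R3}
Step 6: reserve R4 A 7 -> on_hand[A=31 B=20 C=44 D=41 E=22] avail[A=24 B=20 C=44 D=41 E=18] open={R3,R4}
Step 7: reserve R5 E 9 -> on_hand[A=31 B=20 C=44 D=41 E=22] avail[A=24 B=20 C=44 D=41 E=9] open={R3,R4,R5}
Step 8: reserve R6 D 9 -> on_hand[A=31 B=20 C=44 D=41 E=22] avail[A=24 B=20 C=44 D=32 E=9] open={R3,R4,R5,R6}
Final available[C] = 44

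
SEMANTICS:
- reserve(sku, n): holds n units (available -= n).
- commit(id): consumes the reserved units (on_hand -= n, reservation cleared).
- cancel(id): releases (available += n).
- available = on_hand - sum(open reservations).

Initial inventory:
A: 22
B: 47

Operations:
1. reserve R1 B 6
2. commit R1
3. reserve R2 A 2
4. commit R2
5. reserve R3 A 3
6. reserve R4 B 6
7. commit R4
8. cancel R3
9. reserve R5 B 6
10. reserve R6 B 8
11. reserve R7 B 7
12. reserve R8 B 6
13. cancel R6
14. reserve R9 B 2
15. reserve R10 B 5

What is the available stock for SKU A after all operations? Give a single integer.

Step 1: reserve R1 B 6 -> on_hand[A=22 B=47] avail[A=22 B=41] open={R1}
Step 2: commit R1 -> on_hand[A=22 B=41] avail[A=22 B=41] open={}
Step 3: reserve R2 A 2 -> on_hand[A=22 B=41] avail[A=20 B=41] open={R2}
Step 4: commit R2 -> on_hand[A=20 B=41] avail[A=20 B=41] open={}
Step 5: reserve R3 A 3 -> on_hand[A=20 B=41] avail[A=17 B=41] open={R3}
Step 6: reserve R4 B 6 -> on_hand[A=20 B=41] avail[A=17 B=35] open={R3,R4}
Step 7: commit R4 -> on_hand[A=20 B=35] avail[A=17 B=35] open={R3}
Step 8: cancel R3 -> on_hand[A=20 B=35] avail[A=20 B=35] open={}
Step 9: reserve R5 B 6 -> on_hand[A=20 B=35] avail[A=20 B=29] open={R5}
Step 10: reserve R6 B 8 -> on_hand[A=20 B=35] avail[A=20 B=21] open={R5,R6}
Step 11: reserve R7 B 7 -> on_hand[A=20 B=35] avail[A=20 B=14] open={R5,R6,R7}
Step 12: reserve R8 B 6 -> on_hand[A=20 B=35] avail[A=20 B=8] open={R5,R6,R7,R8}
Step 13: cancel R6 -> on_hand[A=20 B=35] avail[A=20 B=16] open={R5,R7,R8}
Step 14: reserve R9 B 2 -> on_hand[A=20 B=35] avail[A=20 B=14] open={R5,R7,R8,R9}
Step 15: reserve R10 B 5 -> on_hand[A=20 B=35] avail[A=20 B=9] open={R10,R5,R7,R8,R9}
Final available[A] = 20

Answer: 20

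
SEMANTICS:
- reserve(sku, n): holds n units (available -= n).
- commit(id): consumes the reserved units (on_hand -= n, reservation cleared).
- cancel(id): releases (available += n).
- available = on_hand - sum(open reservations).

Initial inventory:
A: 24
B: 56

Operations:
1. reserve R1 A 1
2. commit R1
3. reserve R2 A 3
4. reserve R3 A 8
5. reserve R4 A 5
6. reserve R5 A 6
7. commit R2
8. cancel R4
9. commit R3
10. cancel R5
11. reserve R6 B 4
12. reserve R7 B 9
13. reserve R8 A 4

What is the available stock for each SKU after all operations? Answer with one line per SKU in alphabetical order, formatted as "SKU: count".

Answer: A: 8
B: 43

Derivation:
Step 1: reserve R1 A 1 -> on_hand[A=24 B=56] avail[A=23 B=56] open={R1}
Step 2: commit R1 -> on_hand[A=23 B=56] avail[A=23 B=56] open={}
Step 3: reserve R2 A 3 -> on_hand[A=23 B=56] avail[A=20 B=56] open={R2}
Step 4: reserve R3 A 8 -> on_hand[A=23 B=56] avail[A=12 B=56] open={R2,R3}
Step 5: reserve R4 A 5 -> on_hand[A=23 B=56] avail[A=7 B=56] open={R2,R3,R4}
Step 6: reserve R5 A 6 -> on_hand[A=23 B=56] avail[A=1 B=56] open={R2,R3,R4,R5}
Step 7: commit R2 -> on_hand[A=20 B=56] avail[A=1 B=56] open={R3,R4,R5}
Step 8: cancel R4 -> on_hand[A=20 B=56] avail[A=6 B=56] open={R3,R5}
Step 9: commit R3 -> on_hand[A=12 B=56] avail[A=6 B=56] open={R5}
Step 10: cancel R5 -> on_hand[A=12 B=56] avail[A=12 B=56] open={}
Step 11: reserve R6 B 4 -> on_hand[A=12 B=56] avail[A=12 B=52] open={R6}
Step 12: reserve R7 B 9 -> on_hand[A=12 B=56] avail[A=12 B=43] open={R6,R7}
Step 13: reserve R8 A 4 -> on_hand[A=12 B=56] avail[A=8 B=43] open={R6,R7,R8}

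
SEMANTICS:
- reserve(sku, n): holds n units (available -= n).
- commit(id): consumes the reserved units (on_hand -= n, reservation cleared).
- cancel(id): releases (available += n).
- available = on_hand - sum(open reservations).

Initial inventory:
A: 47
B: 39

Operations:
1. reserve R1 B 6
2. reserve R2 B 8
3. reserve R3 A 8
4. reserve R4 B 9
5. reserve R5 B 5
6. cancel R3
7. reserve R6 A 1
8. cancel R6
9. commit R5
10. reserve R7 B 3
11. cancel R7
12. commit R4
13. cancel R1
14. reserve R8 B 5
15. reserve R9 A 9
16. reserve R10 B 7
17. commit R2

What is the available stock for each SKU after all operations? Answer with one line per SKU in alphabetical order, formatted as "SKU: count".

Step 1: reserve R1 B 6 -> on_hand[A=47 B=39] avail[A=47 B=33] open={R1}
Step 2: reserve R2 B 8 -> on_hand[A=47 B=39] avail[A=47 B=25] open={R1,R2}
Step 3: reserve R3 A 8 -> on_hand[A=47 B=39] avail[A=39 B=25] open={R1,R2,R3}
Step 4: reserve R4 B 9 -> on_hand[A=47 B=39] avail[A=39 B=16] open={R1,R2,R3,R4}
Step 5: reserve R5 B 5 -> on_hand[A=47 B=39] avail[A=39 B=11] open={R1,R2,R3,R4,R5}
Step 6: cancel R3 -> on_hand[A=47 B=39] avail[A=47 B=11] open={R1,R2,R4,R5}
Step 7: reserve R6 A 1 -> on_hand[A=47 B=39] avail[A=46 B=11] open={R1,R2,R4,R5,R6}
Step 8: cancel R6 -> on_hand[A=47 B=39] avail[A=47 B=11] open={R1,R2,R4,R5}
Step 9: commit R5 -> on_hand[A=47 B=34] avail[A=47 B=11] open={R1,R2,R4}
Step 10: reserve R7 B 3 -> on_hand[A=47 B=34] avail[A=47 B=8] open={R1,R2,R4,R7}
Step 11: cancel R7 -> on_hand[A=47 B=34] avail[A=47 B=11] open={R1,R2,R4}
Step 12: commit R4 -> on_hand[A=47 B=25] avail[A=47 B=11] open={R1,R2}
Step 13: cancel R1 -> on_hand[A=47 B=25] avail[A=47 B=17] open={R2}
Step 14: reserve R8 B 5 -> on_hand[A=47 B=25] avail[A=47 B=12] open={R2,R8}
Step 15: reserve R9 A 9 -> on_hand[A=47 B=25] avail[A=38 B=12] open={R2,R8,R9}
Step 16: reserve R10 B 7 -> on_hand[A=47 B=25] avail[A=38 B=5] open={R10,R2,R8,R9}
Step 17: commit R2 -> on_hand[A=47 B=17] avail[A=38 B=5] open={R10,R8,R9}

Answer: A: 38
B: 5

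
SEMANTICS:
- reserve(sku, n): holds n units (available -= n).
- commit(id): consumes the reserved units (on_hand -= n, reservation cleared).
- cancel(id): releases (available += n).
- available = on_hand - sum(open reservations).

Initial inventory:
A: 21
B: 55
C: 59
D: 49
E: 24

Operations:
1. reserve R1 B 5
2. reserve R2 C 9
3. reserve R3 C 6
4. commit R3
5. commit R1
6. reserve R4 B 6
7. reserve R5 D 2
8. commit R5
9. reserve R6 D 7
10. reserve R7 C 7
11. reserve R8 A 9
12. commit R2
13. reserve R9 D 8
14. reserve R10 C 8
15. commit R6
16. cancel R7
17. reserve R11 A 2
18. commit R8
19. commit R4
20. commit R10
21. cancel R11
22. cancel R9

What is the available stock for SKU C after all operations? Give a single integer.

Answer: 36

Derivation:
Step 1: reserve R1 B 5 -> on_hand[A=21 B=55 C=59 D=49 E=24] avail[A=21 B=50 C=59 D=49 E=24] open={R1}
Step 2: reserve R2 C 9 -> on_hand[A=21 B=55 C=59 D=49 E=24] avail[A=21 B=50 C=50 D=49 E=24] open={R1,R2}
Step 3: reserve R3 C 6 -> on_hand[A=21 B=55 C=59 D=49 E=24] avail[A=21 B=50 C=44 D=49 E=24] open={R1,R2,R3}
Step 4: commit R3 -> on_hand[A=21 B=55 C=53 D=49 E=24] avail[A=21 B=50 C=44 D=49 E=24] open={R1,R2}
Step 5: commit R1 -> on_hand[A=21 B=50 C=53 D=49 E=24] avail[A=21 B=50 C=44 D=49 E=24] open={R2}
Step 6: reserve R4 B 6 -> on_hand[A=21 B=50 C=53 D=49 E=24] avail[A=21 B=44 C=44 D=49 E=24] open={R2,R4}
Step 7: reserve R5 D 2 -> on_hand[A=21 B=50 C=53 D=49 E=24] avail[A=21 B=44 C=44 D=47 E=24] open={R2,R4,R5}
Step 8: commit R5 -> on_hand[A=21 B=50 C=53 D=47 E=24] avail[A=21 B=44 C=44 D=47 E=24] open={R2,R4}
Step 9: reserve R6 D 7 -> on_hand[A=21 B=50 C=53 D=47 E=24] avail[A=21 B=44 C=44 D=40 E=24] open={R2,R4,R6}
Step 10: reserve R7 C 7 -> on_hand[A=21 B=50 C=53 D=47 E=24] avail[A=21 B=44 C=37 D=40 E=24] open={R2,R4,R6,R7}
Step 11: reserve R8 A 9 -> on_hand[A=21 B=50 C=53 D=47 E=24] avail[A=12 B=44 C=37 D=40 E=24] open={R2,R4,R6,R7,R8}
Step 12: commit R2 -> on_hand[A=21 B=50 C=44 D=47 E=24] avail[A=12 B=44 C=37 D=40 E=24] open={R4,R6,R7,R8}
Step 13: reserve R9 D 8 -> on_hand[A=21 B=50 C=44 D=47 E=24] avail[A=12 B=44 C=37 D=32 E=24] open={R4,R6,R7,R8,R9}
Step 14: reserve R10 C 8 -> on_hand[A=21 B=50 C=44 D=47 E=24] avail[A=12 B=44 C=29 D=32 E=24] open={R10,R4,R6,R7,R8,R9}
Step 15: commit R6 -> on_hand[A=21 B=50 C=44 D=40 E=24] avail[A=12 B=44 C=29 D=32 E=24] open={R10,R4,R7,R8,R9}
Step 16: cancel R7 -> on_hand[A=21 B=50 C=44 D=40 E=24] avail[A=12 B=44 C=36 D=32 E=24] open={R10,R4,R8,R9}
Step 17: reserve R11 A 2 -> on_hand[A=21 B=50 C=44 D=40 E=24] avail[A=10 B=44 C=36 D=32 E=24] open={R10,R11,R4,R8,R9}
Step 18: commit R8 -> on_hand[A=12 B=50 C=44 D=40 E=24] avail[A=10 B=44 C=36 D=32 E=24] open={R10,R11,R4,R9}
Step 19: commit R4 -> on_hand[A=12 B=44 C=44 D=40 E=24] avail[A=10 B=44 C=36 D=32 E=24] open={R10,R11,R9}
Step 20: commit R10 -> on_hand[A=12 B=44 C=36 D=40 E=24] avail[A=10 B=44 C=36 D=32 E=24] open={R11,R9}
Step 21: cancel R11 -> on_hand[A=12 B=44 C=36 D=40 E=24] avail[A=12 B=44 C=36 D=32 E=24] open={R9}
Step 22: cancel R9 -> on_hand[A=12 B=44 C=36 D=40 E=24] avail[A=12 B=44 C=36 D=40 E=24] open={}
Final available[C] = 36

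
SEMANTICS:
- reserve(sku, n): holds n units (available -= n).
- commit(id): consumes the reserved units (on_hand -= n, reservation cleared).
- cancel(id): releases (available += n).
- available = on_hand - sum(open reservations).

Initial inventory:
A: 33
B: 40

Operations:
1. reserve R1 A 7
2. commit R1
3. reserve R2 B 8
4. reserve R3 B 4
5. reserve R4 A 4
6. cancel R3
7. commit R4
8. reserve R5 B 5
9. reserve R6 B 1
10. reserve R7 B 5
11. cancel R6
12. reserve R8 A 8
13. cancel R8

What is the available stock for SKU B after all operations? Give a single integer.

Step 1: reserve R1 A 7 -> on_hand[A=33 B=40] avail[A=26 B=40] open={R1}
Step 2: commit R1 -> on_hand[A=26 B=40] avail[A=26 B=40] open={}
Step 3: reserve R2 B 8 -> on_hand[A=26 B=40] avail[A=26 B=32] open={R2}
Step 4: reserve R3 B 4 -> on_hand[A=26 B=40] avail[A=26 B=28] open={R2,R3}
Step 5: reserve R4 A 4 -> on_hand[A=26 B=40] avail[A=22 B=28] open={R2,R3,R4}
Step 6: cancel R3 -> on_hand[A=26 B=40] avail[A=22 B=32] open={R2,R4}
Step 7: commit R4 -> on_hand[A=22 B=40] avail[A=22 B=32] open={R2}
Step 8: reserve R5 B 5 -> on_hand[A=22 B=40] avail[A=22 B=27] open={R2,R5}
Step 9: reserve R6 B 1 -> on_hand[A=22 B=40] avail[A=22 B=26] open={R2,R5,R6}
Step 10: reserve R7 B 5 -> on_hand[A=22 B=40] avail[A=22 B=21] open={R2,R5,R6,R7}
Step 11: cancel R6 -> on_hand[A=22 B=40] avail[A=22 B=22] open={R2,R5,R7}
Step 12: reserve R8 A 8 -> on_hand[A=22 B=40] avail[A=14 B=22] open={R2,R5,R7,R8}
Step 13: cancel R8 -> on_hand[A=22 B=40] avail[A=22 B=22] open={R2,R5,R7}
Final available[B] = 22

Answer: 22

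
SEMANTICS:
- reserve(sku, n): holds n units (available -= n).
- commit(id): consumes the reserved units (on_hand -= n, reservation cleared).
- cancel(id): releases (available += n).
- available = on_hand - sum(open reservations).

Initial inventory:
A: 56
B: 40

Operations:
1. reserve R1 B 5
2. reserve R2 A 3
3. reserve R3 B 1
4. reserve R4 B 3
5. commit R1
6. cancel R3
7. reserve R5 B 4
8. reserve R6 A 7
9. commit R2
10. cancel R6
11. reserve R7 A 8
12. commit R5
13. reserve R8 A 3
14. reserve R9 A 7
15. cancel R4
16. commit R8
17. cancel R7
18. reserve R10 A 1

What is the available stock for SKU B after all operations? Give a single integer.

Step 1: reserve R1 B 5 -> on_hand[A=56 B=40] avail[A=56 B=35] open={R1}
Step 2: reserve R2 A 3 -> on_hand[A=56 B=40] avail[A=53 B=35] open={R1,R2}
Step 3: reserve R3 B 1 -> on_hand[A=56 B=40] avail[A=53 B=34] open={R1,R2,R3}
Step 4: reserve R4 B 3 -> on_hand[A=56 B=40] avail[A=53 B=31] open={R1,R2,R3,R4}
Step 5: commit R1 -> on_hand[A=56 B=35] avail[A=53 B=31] open={R2,R3,R4}
Step 6: cancel R3 -> on_hand[A=56 B=35] avail[A=53 B=32] open={R2,R4}
Step 7: reserve R5 B 4 -> on_hand[A=56 B=35] avail[A=53 B=28] open={R2,R4,R5}
Step 8: reserve R6 A 7 -> on_hand[A=56 B=35] avail[A=46 B=28] open={R2,R4,R5,R6}
Step 9: commit R2 -> on_hand[A=53 B=35] avail[A=46 B=28] open={R4,R5,R6}
Step 10: cancel R6 -> on_hand[A=53 B=35] avail[A=53 B=28] open={R4,R5}
Step 11: reserve R7 A 8 -> on_hand[A=53 B=35] avail[A=45 B=28] open={R4,R5,R7}
Step 12: commit R5 -> on_hand[A=53 B=31] avail[A=45 B=28] open={R4,R7}
Step 13: reserve R8 A 3 -> on_hand[A=53 B=31] avail[A=42 B=28] open={R4,R7,R8}
Step 14: reserve R9 A 7 -> on_hand[A=53 B=31] avail[A=35 B=28] open={R4,R7,R8,R9}
Step 15: cancel R4 -> on_hand[A=53 B=31] avail[A=35 B=31] open={R7,R8,R9}
Step 16: commit R8 -> on_hand[A=50 B=31] avail[A=35 B=31] open={R7,R9}
Step 17: cancel R7 -> on_hand[A=50 B=31] avail[A=43 B=31] open={R9}
Step 18: reserve R10 A 1 -> on_hand[A=50 B=31] avail[A=42 B=31] open={R10,R9}
Final available[B] = 31

Answer: 31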